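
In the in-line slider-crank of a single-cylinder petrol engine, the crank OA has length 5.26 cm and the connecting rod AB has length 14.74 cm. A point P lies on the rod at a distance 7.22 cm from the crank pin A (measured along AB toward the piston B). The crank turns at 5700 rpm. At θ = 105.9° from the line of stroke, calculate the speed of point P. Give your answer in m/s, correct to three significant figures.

ω = 596.9 rad/s.  Crank-pin speed |V_A| = rω = 31.397 m/s, perpendicular to OA.
Rod angle: sinφ = −(r/L) sinθ ⇒ φ = -20.072°; ω_rod = −rω cosθ/√(L²−r²sin²θ) = +62.128 rad/s.
V_P = V_A + ω_rod × AP, with AP = 0.0722 m along the rod.
Components: V_Px = −rω sinθ − a·ω_rod·sinφ = -28.656 m/s;  V_Py = rω cosθ + a·ω_rod·cosφ = -4.3883 m/s.
|V_P| = √(V_Px² + V_Py²) = 28.99 m/s.

29.0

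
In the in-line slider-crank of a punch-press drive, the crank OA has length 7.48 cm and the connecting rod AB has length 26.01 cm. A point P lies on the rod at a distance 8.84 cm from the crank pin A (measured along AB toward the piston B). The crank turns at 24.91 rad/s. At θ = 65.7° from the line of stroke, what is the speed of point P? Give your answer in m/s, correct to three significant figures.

1.84

ω = 24.91 rad/s.  Crank-pin speed |V_A| = rω = 1.8633 m/s, perpendicular to OA.
Rod angle: sinφ = −(r/L) sinθ ⇒ φ = -15.195°; ω_rod = −rω cosθ/√(L²−r²sin²θ) = -3.0547 rad/s.
V_P = V_A + ω_rod × AP, with AP = 0.0884 m along the rod.
Components: V_Px = −rω sinθ − a·ω_rod·sinφ = -1.769 m/s;  V_Py = rω cosθ + a·ω_rod·cosφ = +0.50616 m/s.
|V_P| = √(V_Px² + V_Py²) = 1.84 m/s.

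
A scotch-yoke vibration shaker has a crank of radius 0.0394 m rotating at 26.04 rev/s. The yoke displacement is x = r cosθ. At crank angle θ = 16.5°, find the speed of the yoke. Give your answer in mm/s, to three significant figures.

ω = 163.6 rad/s (from 26.04 rev/s).
x = r cosθ ⇒ ẋ = −rω sinθ.
|v| = rω|sinθ| = 0.0394·163.6·|sin 16.5°| = 1.8309 m/s = 1830.9 mm/s.

1830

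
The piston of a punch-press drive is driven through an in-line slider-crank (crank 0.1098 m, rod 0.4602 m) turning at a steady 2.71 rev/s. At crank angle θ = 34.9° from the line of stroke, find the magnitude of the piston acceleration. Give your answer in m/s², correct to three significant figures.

28.9

ω = 2π·2.71 = 17.03 rad/s
x(θ) = r cosθ + √(L² − r² sin²θ); with ω constant, a = ω²·d²x/dθ².
d²x/dθ² = −r cosθ − r²(cos2θ)/√u − r⁴ sin²2θ/(4u^{3/2}),  u = L² − r² sin²θ = 0.207837 m².
Substituting r = 0.1098 m, L = 0.4602 m, θ = 34.9°: d²x/dθ² = -0.099522 m.
a = ω²·d²x/dθ² = (17.03)²·(-0.099522) = -28.855 m/s²;  |a| = 28.855 m/s².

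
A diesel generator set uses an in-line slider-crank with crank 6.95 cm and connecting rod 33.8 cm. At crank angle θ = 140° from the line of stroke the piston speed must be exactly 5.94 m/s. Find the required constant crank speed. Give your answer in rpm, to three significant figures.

For an in-line slider-crank, |v_piston| = rω|sinθ|·[1 + r cosθ/√(L² − r² sin²θ)].
With r = 0.0695 m, L = 0.338 m, θ = 140°: the bracketed kinematic factor |dx/dθ| = 0.037575 m.
ω = v/|dx/dθ| = 5.94/0.037575 = 158.09 rad/s.
N = 60ω/(2π) = 1509.6 rpm.

1510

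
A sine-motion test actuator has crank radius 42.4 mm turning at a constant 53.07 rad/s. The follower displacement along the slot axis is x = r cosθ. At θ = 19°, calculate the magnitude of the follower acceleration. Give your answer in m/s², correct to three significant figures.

113

ω = 53.07 rad/s
x = r cosθ ⇒ ẍ = −rω² cosθ (ω constant).
|a| = rω²|cosθ| = 0.0424·(53.07)²·|cos 19°| = 112.91 m/s².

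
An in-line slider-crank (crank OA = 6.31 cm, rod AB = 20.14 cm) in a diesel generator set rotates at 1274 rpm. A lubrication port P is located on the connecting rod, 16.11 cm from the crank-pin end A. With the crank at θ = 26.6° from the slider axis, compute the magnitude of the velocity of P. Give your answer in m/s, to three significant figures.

ω = 133.4 rad/s.  Crank-pin speed |V_A| = rω = 8.4184 m/s, perpendicular to OA.
Rod angle: sinφ = −(r/L) sinθ ⇒ φ = -8.064°; ω_rod = −rω cosθ/√(L²−r²sin²θ) = -37.748 rad/s.
V_P = V_A + ω_rod × AP, with AP = 0.1611 m along the rod.
Components: V_Px = −rω sinθ − a·ω_rod·sinφ = -4.6225 m/s;  V_Py = rω cosθ + a·ω_rod·cosφ = +1.5062 m/s.
|V_P| = √(V_Px² + V_Py²) = 4.8617 m/s.

4.86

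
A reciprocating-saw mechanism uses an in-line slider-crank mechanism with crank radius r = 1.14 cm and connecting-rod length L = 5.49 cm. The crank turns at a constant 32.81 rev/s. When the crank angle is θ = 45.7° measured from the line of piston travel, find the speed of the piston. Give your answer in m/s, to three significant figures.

1.93

ω = 2π·32.8 = 206.2 rad/s
For an in-line slider-crank, x = r cosθ + √(L² − r² sin²θ), so v = −rω sinθ·[1 + r cosθ/√(L² − r² sin²θ)].
With r = 0.0114 m, L = 0.0549 m, θ = 45.7°: √(L² − r² sin²θ) = 0.05429 m.
v = −0.0114·206.2·0.71569·[1 + 0.0114·0.69842/0.05429] = -1.9286 m/s.
|v| = 1.9286 m/s.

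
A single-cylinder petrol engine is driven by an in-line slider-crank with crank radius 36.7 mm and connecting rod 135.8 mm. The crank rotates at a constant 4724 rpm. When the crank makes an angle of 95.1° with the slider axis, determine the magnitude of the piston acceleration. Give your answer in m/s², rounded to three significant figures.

3280

ω = 2π·4724/60 = 494.7 rad/s
x(θ) = r cosθ + √(L² − r² sin²θ); with ω constant, a = ω²·d²x/dθ².
d²x/dθ² = −r cosθ − r²(cos2θ)/√u − r⁴ sin²2θ/(4u^{3/2}),  u = L² − r² sin²θ = 0.0171054 m².
Substituting r = 0.0367 m, L = 0.1358 m, θ = 95.1°: d²x/dθ² = +0.013392 m.
a = ω²·d²x/dθ² = (494.7)²·(+0.013392) = +3277.3 m/s²;  |a| = 3277.3 m/s².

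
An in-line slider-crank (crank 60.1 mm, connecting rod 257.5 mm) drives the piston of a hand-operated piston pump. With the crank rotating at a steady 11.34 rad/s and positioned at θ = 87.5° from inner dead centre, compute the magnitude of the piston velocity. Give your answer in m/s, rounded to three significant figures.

ω = 11.34 rad/s
For an in-line slider-crank, x = r cosθ + √(L² − r² sin²θ), so v = −rω sinθ·[1 + r cosθ/√(L² − r² sin²θ)].
With r = 0.0601 m, L = 0.2575 m, θ = 87.5°: √(L² − r² sin²θ) = 0.2504 m.
v = −0.0601·11.34·0.99905·[1 + 0.0601·0.04362/0.2504] = -0.68801 m/s.
|v| = 0.68801 m/s.

0.688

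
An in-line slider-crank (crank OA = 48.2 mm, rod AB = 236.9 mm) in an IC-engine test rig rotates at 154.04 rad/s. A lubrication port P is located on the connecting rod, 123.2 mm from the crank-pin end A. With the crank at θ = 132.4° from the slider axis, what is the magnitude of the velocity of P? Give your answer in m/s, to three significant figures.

5.63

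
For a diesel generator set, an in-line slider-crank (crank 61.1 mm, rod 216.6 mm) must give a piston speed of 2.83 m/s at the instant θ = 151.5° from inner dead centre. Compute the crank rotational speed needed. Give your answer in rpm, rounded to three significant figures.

For an in-line slider-crank, |v_piston| = rω|sinθ|·[1 + r cosθ/√(L² − r² sin²θ)].
With r = 0.0611 m, L = 0.2166 m, θ = 151.5°: the bracketed kinematic factor |dx/dθ| = 0.021861 m.
ω = v/|dx/dθ| = 2.83/0.021861 = 129.46 rad/s.
N = 60ω/(2π) = 1236.2 rpm.

1240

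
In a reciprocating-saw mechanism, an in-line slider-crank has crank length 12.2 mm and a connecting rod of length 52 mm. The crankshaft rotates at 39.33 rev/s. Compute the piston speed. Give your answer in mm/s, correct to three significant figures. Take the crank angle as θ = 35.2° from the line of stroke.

ω = 2π·39.3 = 247.1 rad/s
For an in-line slider-crank, x = r cosθ + √(L² − r² sin²θ), so v = −rω sinθ·[1 + r cosθ/√(L² − r² sin²θ)].
With r = 0.0122 m, L = 0.052 m, θ = 35.2°: √(L² − r² sin²θ) = 0.051522 m.
v = −0.0122·247.1·0.57643·[1 + 0.0122·0.81714/0.051522] = -2.0741 m/s.
|v| = 2.0741 m/s = 2074.1 mm/s.

2070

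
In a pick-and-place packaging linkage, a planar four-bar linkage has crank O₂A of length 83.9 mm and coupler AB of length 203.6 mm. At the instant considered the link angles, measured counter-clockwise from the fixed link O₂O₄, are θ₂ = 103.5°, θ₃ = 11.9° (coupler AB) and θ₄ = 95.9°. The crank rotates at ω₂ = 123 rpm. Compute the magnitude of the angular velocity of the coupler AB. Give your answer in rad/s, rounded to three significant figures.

ω₂ = 12.88 rad/s (from 123 rpm).
Differentiating the loop-closure r₂e^{iθ₂}+r₃e^{iθ₃}=r₁+r₄e^{iθ₄} gives r₂ω₂e^{iθ₂}+r₃ω₃e^{iθ₃}=r₄ω₄e^{iθ₄}.
Eliminating the other unknown: ω₃ = r₂ω₂ sin(θ₄−θ₂) / [r₃ sin(θ₃−θ₄)].
Numerator sine = -0.13226; denominator sine = -0.99452.
Result = 0.0839·12.88·(-0.13226) / (0.2036·(-0.99452)) = +0.70586 rad/s; magnitude 0.70586 rad/s.

0.706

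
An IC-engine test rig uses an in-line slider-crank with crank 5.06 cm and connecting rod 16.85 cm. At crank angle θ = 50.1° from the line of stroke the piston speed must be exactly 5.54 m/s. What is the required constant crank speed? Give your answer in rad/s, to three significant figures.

119

For an in-line slider-crank, |v_piston| = rω|sinθ|·[1 + r cosθ/√(L² − r² sin²θ)].
With r = 0.0506 m, L = 0.1685 m, θ = 50.1°: the bracketed kinematic factor |dx/dθ| = 0.046503 m.
ω = v/|dx/dθ| = 5.54/0.046503 = 119.13 rad/s.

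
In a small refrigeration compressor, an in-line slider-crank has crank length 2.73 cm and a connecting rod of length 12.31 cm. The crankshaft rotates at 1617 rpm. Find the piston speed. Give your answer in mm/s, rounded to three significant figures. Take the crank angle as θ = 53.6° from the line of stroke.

4220

ω = 2π·1617/60 = 169.3 rad/s
For an in-line slider-crank, x = r cosθ + √(L² − r² sin²θ), so v = −rω sinθ·[1 + r cosθ/√(L² − r² sin²θ)].
With r = 0.0273 m, L = 0.1231 m, θ = 53.6°: √(L² − r² sin²θ) = 0.12112 m.
v = −0.0273·169.3·0.80489·[1 + 0.0273·0.59342/0.12112] = -4.2185 m/s.
|v| = 4.2185 m/s = 4218.5 mm/s.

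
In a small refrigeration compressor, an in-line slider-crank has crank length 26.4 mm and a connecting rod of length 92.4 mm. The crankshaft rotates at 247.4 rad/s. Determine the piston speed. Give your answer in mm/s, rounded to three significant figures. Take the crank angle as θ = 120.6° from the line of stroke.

4780

ω = 247.4 rad/s
For an in-line slider-crank, x = r cosθ + √(L² − r² sin²θ), so v = −rω sinθ·[1 + r cosθ/√(L² − r² sin²θ)].
With r = 0.0264 m, L = 0.0924 m, θ = 120.6°: √(L² − r² sin²θ) = 0.089562 m.
v = −0.0264·247.4·0.86074·[1 + 0.0264·-0.50904/0.089562] = -4.7783 m/s.
|v| = 4.7783 m/s = 4778.3 mm/s.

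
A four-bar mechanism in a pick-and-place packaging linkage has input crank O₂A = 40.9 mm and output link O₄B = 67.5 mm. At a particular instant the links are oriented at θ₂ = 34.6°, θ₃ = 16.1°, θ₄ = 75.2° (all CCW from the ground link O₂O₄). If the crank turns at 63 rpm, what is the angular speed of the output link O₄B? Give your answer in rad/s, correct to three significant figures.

1.48

ω₂ = 6.597 rad/s (from 63 rpm).
Differentiating the loop-closure r₂e^{iθ₂}+r₃e^{iθ₃}=r₁+r₄e^{iθ₄} gives r₂ω₂e^{iθ₂}+r₃ω₃e^{iθ₃}=r₄ω₄e^{iθ₄}.
Eliminating the other unknown: ω₄ = r₂ω₂ sin(θ₂−θ₃) / [r₄ sin(θ₄−θ₃)].
Numerator sine = +0.31730; denominator sine = +0.85806.
Result = 0.0409·6.597·(+0.31730) / (0.0675·(+0.85806)) = +1.4782 rad/s; magnitude 1.4782 rad/s.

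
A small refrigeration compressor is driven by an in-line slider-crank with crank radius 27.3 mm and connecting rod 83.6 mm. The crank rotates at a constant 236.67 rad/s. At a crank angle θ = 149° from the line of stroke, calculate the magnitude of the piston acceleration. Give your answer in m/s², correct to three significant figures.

ω = 236.7 rad/s
x(θ) = r cosθ + √(L² − r² sin²θ); with ω constant, a = ω²·d²x/dθ².
d²x/dθ² = −r cosθ − r²(cos2θ)/√u − r⁴ sin²2θ/(4u^{3/2}),  u = L² − r² sin²θ = 0.00679126 m².
Substituting r = 0.0273 m, L = 0.0836 m, θ = 149°: d²x/dθ² = +0.018961 m.
a = ω²·d²x/dθ² = (236.7)²·(+0.018961) = +1062.1 m/s²;  |a| = 1062.1 m/s².

1060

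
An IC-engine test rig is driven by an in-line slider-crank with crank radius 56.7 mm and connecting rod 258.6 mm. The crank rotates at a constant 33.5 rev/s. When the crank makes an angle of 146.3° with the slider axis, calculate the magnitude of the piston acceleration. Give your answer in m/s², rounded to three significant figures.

ω = 2π·33.5 = 210.5 rad/s
x(θ) = r cosθ + √(L² − r² sin²θ); with ω constant, a = ω²·d²x/dθ².
d²x/dθ² = −r cosθ − r²(cos2θ)/√u − r⁴ sin²2θ/(4u^{3/2}),  u = L² − r² sin²θ = 0.0658842 m².
Substituting r = 0.0567 m, L = 0.2586 m, θ = 146.3°: d²x/dθ² = +0.042228 m.
a = ω²·d²x/dθ² = (210.5)²·(+0.042228) = +1870.9 m/s²;  |a| = 1870.9 m/s².

1870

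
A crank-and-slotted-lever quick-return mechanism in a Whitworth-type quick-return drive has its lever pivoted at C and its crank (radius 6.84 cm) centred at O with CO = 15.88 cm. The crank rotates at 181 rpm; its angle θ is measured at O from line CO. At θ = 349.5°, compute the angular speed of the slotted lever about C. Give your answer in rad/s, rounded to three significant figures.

5.68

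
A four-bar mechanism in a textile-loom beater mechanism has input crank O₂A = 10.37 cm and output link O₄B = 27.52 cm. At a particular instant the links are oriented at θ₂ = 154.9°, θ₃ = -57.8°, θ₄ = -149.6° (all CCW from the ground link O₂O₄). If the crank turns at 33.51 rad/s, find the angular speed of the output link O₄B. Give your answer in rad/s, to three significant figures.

ω₂ = 33.51 rad/s
Differentiating the loop-closure r₂e^{iθ₂}+r₃e^{iθ₃}=r₁+r₄e^{iθ₄} gives r₂ω₂e^{iθ₂}+r₃ω₃e^{iθ₃}=r₄ω₄e^{iθ₄}.
Eliminating the other unknown: ω₄ = r₂ω₂ sin(θ₂−θ₃) / [r₄ sin(θ₄−θ₃)].
Numerator sine = -0.54024; denominator sine = -0.99951.
Result = 0.1037·33.51·(-0.54024) / (0.2752·(-0.99951)) = +6.8251 rad/s; magnitude 6.8251 rad/s.

6.83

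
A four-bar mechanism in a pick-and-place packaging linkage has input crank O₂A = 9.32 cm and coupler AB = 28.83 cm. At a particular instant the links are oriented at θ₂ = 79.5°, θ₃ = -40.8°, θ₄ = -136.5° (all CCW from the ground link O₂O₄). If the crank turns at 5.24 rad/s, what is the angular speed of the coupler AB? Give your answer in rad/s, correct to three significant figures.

ω₂ = 5.24 rad/s
Differentiating the loop-closure r₂e^{iθ₂}+r₃e^{iθ₃}=r₁+r₄e^{iθ₄} gives r₂ω₂e^{iθ₂}+r₃ω₃e^{iθ₃}=r₄ω₄e^{iθ₄}.
Eliminating the other unknown: ω₃ = r₂ω₂ sin(θ₄−θ₂) / [r₃ sin(θ₃−θ₄)].
Numerator sine = +0.58779; denominator sine = +0.99506.
Result = 0.0932·5.24·(+0.58779) / (0.2883·(+0.99506)) = +1.0006 rad/s; magnitude 1.0006 rad/s.

1.00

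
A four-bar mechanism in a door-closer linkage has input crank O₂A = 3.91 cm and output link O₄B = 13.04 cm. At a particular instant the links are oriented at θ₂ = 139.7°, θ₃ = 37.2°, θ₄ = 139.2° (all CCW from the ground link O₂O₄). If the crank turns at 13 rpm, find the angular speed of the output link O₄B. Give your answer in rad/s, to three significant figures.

0.407

ω₂ = 1.361 rad/s (from 13 rpm).
Differentiating the loop-closure r₂e^{iθ₂}+r₃e^{iθ₃}=r₁+r₄e^{iθ₄} gives r₂ω₂e^{iθ₂}+r₃ω₃e^{iθ₃}=r₄ω₄e^{iθ₄}.
Eliminating the other unknown: ω₄ = r₂ω₂ sin(θ₂−θ₃) / [r₄ sin(θ₄−θ₃)].
Numerator sine = +0.97630; denominator sine = +0.97815.
Result = 0.0391·1.361·(+0.97630) / (0.1304·(+0.97815)) = +0.40743 rad/s; magnitude 0.40743 rad/s.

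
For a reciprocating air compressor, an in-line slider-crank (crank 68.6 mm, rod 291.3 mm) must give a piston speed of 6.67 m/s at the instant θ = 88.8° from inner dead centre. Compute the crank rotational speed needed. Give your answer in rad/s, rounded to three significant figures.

96.8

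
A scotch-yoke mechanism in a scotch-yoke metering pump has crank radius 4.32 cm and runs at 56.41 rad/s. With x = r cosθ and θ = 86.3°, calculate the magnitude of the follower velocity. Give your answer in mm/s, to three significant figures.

2430

ω = 56.41 rad/s
x = r cosθ ⇒ ẋ = −rω sinθ.
|v| = rω|sinθ| = 0.0432·56.41·|sin 86.3°| = 2.4318 m/s = 2431.8 mm/s.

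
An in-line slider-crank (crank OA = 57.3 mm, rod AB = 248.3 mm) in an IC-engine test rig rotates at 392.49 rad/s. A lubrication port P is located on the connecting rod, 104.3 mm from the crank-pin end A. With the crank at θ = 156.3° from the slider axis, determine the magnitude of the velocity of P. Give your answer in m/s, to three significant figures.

14.5

ω = 392.5 rad/s.  Crank-pin speed |V_A| = rω = 22.49 m/s, perpendicular to OA.
Rod angle: sinφ = −(r/L) sinθ ⇒ φ = -5.322°; ω_rod = −rω cosθ/√(L²−r²sin²θ) = +83.295 rad/s.
V_P = V_A + ω_rod × AP, with AP = 0.1043 m along the rod.
Components: V_Px = −rω sinθ − a·ω_rod·sinφ = -8.2338 m/s;  V_Py = rω cosθ + a·ω_rod·cosφ = -11.943 m/s.
|V_P| = √(V_Px² + V_Py²) = 14.506 m/s.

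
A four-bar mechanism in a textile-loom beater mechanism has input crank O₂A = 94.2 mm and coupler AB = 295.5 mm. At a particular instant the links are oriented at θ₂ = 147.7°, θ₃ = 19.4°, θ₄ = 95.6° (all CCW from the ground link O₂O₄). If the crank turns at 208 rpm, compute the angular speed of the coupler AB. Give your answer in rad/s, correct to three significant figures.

5.64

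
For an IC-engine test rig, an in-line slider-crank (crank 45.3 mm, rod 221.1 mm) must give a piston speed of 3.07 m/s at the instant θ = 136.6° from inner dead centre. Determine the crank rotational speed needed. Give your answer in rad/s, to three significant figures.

116

For an in-line slider-crank, |v_piston| = rω|sinθ|·[1 + r cosθ/√(L² − r² sin²θ)].
With r = 0.0453 m, L = 0.2211 m, θ = 136.6°: the bracketed kinematic factor |dx/dθ| = 0.026445 m.
ω = v/|dx/dθ| = 3.07/0.026445 = 116.09 rad/s.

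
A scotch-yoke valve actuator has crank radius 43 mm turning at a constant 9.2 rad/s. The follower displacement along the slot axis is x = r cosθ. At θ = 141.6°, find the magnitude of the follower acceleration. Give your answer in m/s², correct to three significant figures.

ω = 9.2 rad/s
x = r cosθ ⇒ ẍ = −rω² cosθ (ω constant).
|a| = rω²|cosθ| = 0.043·(9.2)²·|cos 141.6°| = 2.8523 m/s².

2.85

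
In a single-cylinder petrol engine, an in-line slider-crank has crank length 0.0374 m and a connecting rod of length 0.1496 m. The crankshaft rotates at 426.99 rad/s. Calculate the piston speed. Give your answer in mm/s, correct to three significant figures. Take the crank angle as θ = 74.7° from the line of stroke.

16500

ω = 427 rad/s
For an in-line slider-crank, x = r cosθ + √(L² − r² sin²θ), so v = −rω sinθ·[1 + r cosθ/√(L² − r² sin²θ)].
With r = 0.0374 m, L = 0.1496 m, θ = 74.7°: √(L² − r² sin²θ) = 0.14519 m.
v = −0.0374·427·0.96456·[1 + 0.0374·0.26387/0.14519] = -16.45 m/s.
|v| = 16.45 m/s = 16450 mm/s.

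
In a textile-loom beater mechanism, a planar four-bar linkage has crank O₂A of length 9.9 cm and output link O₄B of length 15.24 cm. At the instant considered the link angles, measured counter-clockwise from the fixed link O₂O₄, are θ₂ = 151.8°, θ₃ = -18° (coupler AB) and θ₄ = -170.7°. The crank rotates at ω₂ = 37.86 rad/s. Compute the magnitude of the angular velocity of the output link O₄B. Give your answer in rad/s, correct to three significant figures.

ω₂ = 37.86 rad/s
Differentiating the loop-closure r₂e^{iθ₂}+r₃e^{iθ₃}=r₁+r₄e^{iθ₄} gives r₂ω₂e^{iθ₂}+r₃ω₃e^{iθ₃}=r₄ω₄e^{iθ₄}.
Eliminating the other unknown: ω₄ = r₂ω₂ sin(θ₂−θ₃) / [r₄ sin(θ₄−θ₃)].
Numerator sine = +0.17708; denominator sine = -0.45865.
Result = 0.099·37.86·(+0.17708) / (0.1524·(-0.45865)) = -9.4958 rad/s; magnitude 9.4958 rad/s.

9.50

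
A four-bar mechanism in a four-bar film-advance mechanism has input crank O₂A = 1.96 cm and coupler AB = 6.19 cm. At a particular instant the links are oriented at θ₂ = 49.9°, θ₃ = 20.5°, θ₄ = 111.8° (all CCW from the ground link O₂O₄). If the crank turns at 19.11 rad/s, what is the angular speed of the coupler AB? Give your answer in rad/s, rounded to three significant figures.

5.34

ω₂ = 19.11 rad/s
Differentiating the loop-closure r₂e^{iθ₂}+r₃e^{iθ₃}=r₁+r₄e^{iθ₄} gives r₂ω₂e^{iθ₂}+r₃ω₃e^{iθ₃}=r₄ω₄e^{iθ₄}.
Eliminating the other unknown: ω₃ = r₂ω₂ sin(θ₄−θ₂) / [r₃ sin(θ₃−θ₄)].
Numerator sine = +0.88213; denominator sine = -0.99974.
Result = 0.0196·19.11·(+0.88213) / (0.0619·(-0.99974)) = -5.3391 rad/s; magnitude 5.3391 rad/s.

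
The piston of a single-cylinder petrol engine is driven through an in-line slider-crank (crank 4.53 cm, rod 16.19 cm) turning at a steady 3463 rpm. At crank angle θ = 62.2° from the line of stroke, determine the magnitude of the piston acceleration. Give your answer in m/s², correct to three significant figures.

1830

ω = 2π·3463/60 = 362.6 rad/s
x(θ) = r cosθ + √(L² − r² sin²θ); with ω constant, a = ω²·d²x/dθ².
d²x/dθ² = −r cosθ − r²(cos2θ)/√u − r⁴ sin²2θ/(4u^{3/2}),  u = L² − r² sin²θ = 0.0246059 m².
Substituting r = 0.0453 m, L = 0.1619 m, θ = 62.2°: d²x/dθ² = -0.013922 m.
a = ω²·d²x/dθ² = (362.6)²·(-0.013922) = -1830.9 m/s²;  |a| = 1830.9 m/s².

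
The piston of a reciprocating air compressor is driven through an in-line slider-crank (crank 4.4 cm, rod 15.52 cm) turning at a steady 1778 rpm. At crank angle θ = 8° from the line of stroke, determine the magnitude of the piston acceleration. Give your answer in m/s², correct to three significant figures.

ω = 2π·1778/60 = 186.2 rad/s
x(θ) = r cosθ + √(L² − r² sin²θ); with ω constant, a = ω²·d²x/dθ².
d²x/dθ² = −r cosθ − r²(cos2θ)/√u − r⁴ sin²2θ/(4u^{3/2}),  u = L² − r² sin²θ = 0.0240495 m².
Substituting r = 0.044 m, L = 0.1552 m, θ = 8°: d²x/dθ² = -0.055591 m.
a = ω²·d²x/dθ² = (186.2)²·(-0.055591) = -1927.2 m/s²;  |a| = 1927.2 m/s².

1930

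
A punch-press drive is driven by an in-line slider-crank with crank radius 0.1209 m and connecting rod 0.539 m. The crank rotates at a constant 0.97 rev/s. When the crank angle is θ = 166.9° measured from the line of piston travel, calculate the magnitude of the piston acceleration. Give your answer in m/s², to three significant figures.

ω = 2π·0.97 = 6.095 rad/s
x(θ) = r cosθ + √(L² − r² sin²θ); with ω constant, a = ω²·d²x/dθ².
d²x/dθ² = −r cosθ − r²(cos2θ)/√u − r⁴ sin²2θ/(4u^{3/2}),  u = L² − r² sin²θ = 0.28977 m².
Substituting r = 0.1209 m, L = 0.539 m, θ = 166.9°: d²x/dθ² = +0.093323 m.
a = ω²·d²x/dθ² = (6.095)²·(+0.093323) = +3.4665 m/s²;  |a| = 3.4665 m/s².

3.47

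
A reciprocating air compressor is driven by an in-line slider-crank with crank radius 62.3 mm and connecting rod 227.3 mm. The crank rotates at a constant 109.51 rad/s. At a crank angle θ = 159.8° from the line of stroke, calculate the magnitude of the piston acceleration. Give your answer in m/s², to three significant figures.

ω = 109.5 rad/s
x(θ) = r cosθ + √(L² − r² sin²θ); with ω constant, a = ω²·d²x/dθ².
d²x/dθ² = −r cosθ − r²(cos2θ)/√u − r⁴ sin²2θ/(4u^{3/2}),  u = L² − r² sin²θ = 0.0512025 m².
Substituting r = 0.0623 m, L = 0.2273 m, θ = 159.8°: d²x/dθ² = +0.045269 m.
a = ω²·d²x/dθ² = (109.5)²·(+0.045269) = +542.89 m/s²;  |a| = 542.89 m/s².

543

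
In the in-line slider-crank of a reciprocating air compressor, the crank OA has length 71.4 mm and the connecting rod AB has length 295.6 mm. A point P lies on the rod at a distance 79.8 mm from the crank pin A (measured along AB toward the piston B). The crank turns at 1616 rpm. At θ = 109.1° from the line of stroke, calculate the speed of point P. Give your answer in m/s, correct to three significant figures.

11.5

ω = 169.2 rad/s.  Crank-pin speed |V_A| = rω = 12.083 m/s, perpendicular to OA.
Rod angle: sinφ = −(r/L) sinθ ⇒ φ = -13.194°; ω_rod = −rω cosθ/√(L²−r²sin²θ) = +13.738 rad/s.
V_P = V_A + ω_rod × AP, with AP = 0.0798 m along the rod.
Components: V_Px = −rω sinθ − a·ω_rod·sinφ = -11.167 m/s;  V_Py = rω cosθ + a·ω_rod·cosφ = -2.8864 m/s.
|V_P| = √(V_Px² + V_Py²) = 11.534 m/s.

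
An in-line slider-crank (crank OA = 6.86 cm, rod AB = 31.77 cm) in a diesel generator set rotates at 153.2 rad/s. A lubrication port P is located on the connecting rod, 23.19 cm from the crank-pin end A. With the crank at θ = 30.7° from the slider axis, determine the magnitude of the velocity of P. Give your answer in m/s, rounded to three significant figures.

6.57

ω = 153.2 rad/s.  Crank-pin speed |V_A| = rω = 10.51 m/s, perpendicular to OA.
Rod angle: sinφ = −(r/L) sinθ ⇒ φ = -6.329°; ω_rod = −rω cosθ/√(L²−r²sin²θ) = -28.618 rad/s.
V_P = V_A + ω_rod × AP, with AP = 0.2319 m along the rod.
Components: V_Px = −rω sinθ − a·ω_rod·sinφ = -6.0972 m/s;  V_Py = rω cosθ + a·ω_rod·cosφ = +2.4405 m/s.
|V_P| = √(V_Px² + V_Py²) = 6.5675 m/s.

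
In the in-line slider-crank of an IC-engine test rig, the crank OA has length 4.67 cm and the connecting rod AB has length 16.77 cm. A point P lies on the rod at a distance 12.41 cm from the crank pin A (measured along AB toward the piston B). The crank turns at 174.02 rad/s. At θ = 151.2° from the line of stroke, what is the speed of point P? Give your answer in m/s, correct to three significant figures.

3.70

ω = 174 rad/s.  Crank-pin speed |V_A| = rω = 8.1267 m/s, perpendicular to OA.
Rod angle: sinφ = −(r/L) sinθ ⇒ φ = -7.710°; ω_rod = −rω cosθ/√(L²−r²sin²θ) = +42.853 rad/s.
V_P = V_A + ω_rod × AP, with AP = 0.1241 m along the rod.
Components: V_Px = −rω sinθ − a·ω_rod·sinφ = -3.2016 m/s;  V_Py = rω cosθ + a·ω_rod·cosφ = -1.8515 m/s.
|V_P| = √(V_Px² + V_Py²) = 3.6985 m/s.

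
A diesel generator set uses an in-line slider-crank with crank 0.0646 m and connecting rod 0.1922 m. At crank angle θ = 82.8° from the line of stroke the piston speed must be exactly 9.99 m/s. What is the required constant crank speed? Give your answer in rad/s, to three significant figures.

149

For an in-line slider-crank, |v_piston| = rω|sinθ|·[1 + r cosθ/√(L² − r² sin²θ)].
With r = 0.0646 m, L = 0.1922 m, θ = 82.8°: the bracketed kinematic factor |dx/dθ| = 0.066954 m.
ω = v/|dx/dθ| = 9.99/0.066954 = 149.21 rad/s.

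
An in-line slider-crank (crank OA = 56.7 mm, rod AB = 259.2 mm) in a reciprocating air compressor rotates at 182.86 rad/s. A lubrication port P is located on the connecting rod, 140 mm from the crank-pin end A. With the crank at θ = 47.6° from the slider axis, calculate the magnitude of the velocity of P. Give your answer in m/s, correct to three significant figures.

ω = 182.9 rad/s.  Crank-pin speed |V_A| = rω = 10.368 m/s, perpendicular to OA.
Rod angle: sinφ = −(r/L) sinθ ⇒ φ = -9.296°; ω_rod = −rω cosθ/√(L²−r²sin²θ) = -27.331 rad/s.
V_P = V_A + ω_rod × AP, with AP = 0.14 m along the rod.
Components: V_Px = −rω sinθ − a·ω_rod·sinφ = -8.2745 m/s;  V_Py = rω cosθ + a·ω_rod·cosφ = +3.2151 m/s.
|V_P| = √(V_Px² + V_Py²) = 8.8772 m/s.

8.88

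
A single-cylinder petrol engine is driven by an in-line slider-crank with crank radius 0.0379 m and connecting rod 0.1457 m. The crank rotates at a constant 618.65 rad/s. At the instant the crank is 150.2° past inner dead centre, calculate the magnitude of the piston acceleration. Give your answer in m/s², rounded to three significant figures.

ω = 618.6 rad/s
x(θ) = r cosθ + √(L² − r² sin²θ); with ω constant, a = ω²·d²x/dθ².
d²x/dθ² = −r cosθ − r²(cos2θ)/√u − r⁴ sin²2θ/(4u^{3/2}),  u = L² − r² sin²θ = 0.0208737 m².
Substituting r = 0.0379 m, L = 0.1457 m, θ = 150.2°: d²x/dθ² = +0.02773 m.
a = ω²·d²x/dθ² = (618.6)²·(+0.02773) = +10613 m/s²;  |a| = 10613 m/s².

10600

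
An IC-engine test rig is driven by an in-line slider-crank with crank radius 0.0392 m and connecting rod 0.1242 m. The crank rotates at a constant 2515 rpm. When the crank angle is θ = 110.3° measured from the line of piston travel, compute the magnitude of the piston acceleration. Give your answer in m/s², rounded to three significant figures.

1620

ω = 2π·2515/60 = 263.4 rad/s
x(θ) = r cosθ + √(L² − r² sin²θ); with ω constant, a = ω²·d²x/dθ².
d²x/dθ² = −r cosθ − r²(cos2θ)/√u − r⁴ sin²2θ/(4u^{3/2}),  u = L² − r² sin²θ = 0.014074 m².
Substituting r = 0.0392 m, L = 0.1242 m, θ = 110.3°: d²x/dθ² = +0.023285 m.
a = ω²·d²x/dθ² = (263.4)²·(+0.023285) = +1615.1 m/s²;  |a| = 1615.1 m/s².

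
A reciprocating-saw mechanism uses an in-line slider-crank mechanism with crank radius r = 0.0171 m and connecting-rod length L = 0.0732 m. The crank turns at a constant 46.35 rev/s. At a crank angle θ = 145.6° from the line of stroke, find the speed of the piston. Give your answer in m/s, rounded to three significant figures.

2.27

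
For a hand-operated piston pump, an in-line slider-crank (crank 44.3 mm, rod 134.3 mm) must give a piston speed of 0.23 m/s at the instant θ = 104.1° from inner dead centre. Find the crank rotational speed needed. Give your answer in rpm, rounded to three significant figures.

For an in-line slider-crank, |v_piston| = rω|sinθ|·[1 + r cosθ/√(L² − r² sin²θ)].
With r = 0.0443 m, L = 0.1343 m, θ = 104.1°: the bracketed kinematic factor |dx/dθ| = 0.039321 m.
ω = v/|dx/dθ| = 0.23/0.039321 = 5.8493 rad/s.
N = 60ω/(2π) = 55.856 rpm.

55.9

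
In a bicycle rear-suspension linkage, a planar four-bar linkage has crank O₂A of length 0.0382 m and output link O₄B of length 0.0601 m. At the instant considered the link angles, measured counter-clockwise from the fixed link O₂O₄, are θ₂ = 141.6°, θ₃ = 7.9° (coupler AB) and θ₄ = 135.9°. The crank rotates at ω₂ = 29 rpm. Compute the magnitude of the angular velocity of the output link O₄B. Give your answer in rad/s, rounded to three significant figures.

1.77

ω₂ = 3.037 rad/s (from 29 rpm).
Differentiating the loop-closure r₂e^{iθ₂}+r₃e^{iθ₃}=r₁+r₄e^{iθ₄} gives r₂ω₂e^{iθ₂}+r₃ω₃e^{iθ₃}=r₄ω₄e^{iθ₄}.
Eliminating the other unknown: ω₄ = r₂ω₂ sin(θ₂−θ₃) / [r₄ sin(θ₄−θ₃)].
Numerator sine = +0.72297; denominator sine = +0.78801.
Result = 0.0382·3.037·(+0.72297) / (0.0601·(+0.78801)) = +1.7709 rad/s; magnitude 1.7709 rad/s.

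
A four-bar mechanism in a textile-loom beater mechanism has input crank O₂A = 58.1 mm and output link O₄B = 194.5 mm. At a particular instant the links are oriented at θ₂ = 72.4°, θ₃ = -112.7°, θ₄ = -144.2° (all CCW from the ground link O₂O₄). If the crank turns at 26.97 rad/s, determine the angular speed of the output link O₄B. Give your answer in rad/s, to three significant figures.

1.37

ω₂ = 26.97 rad/s
Differentiating the loop-closure r₂e^{iθ₂}+r₃e^{iθ₃}=r₁+r₄e^{iθ₄} gives r₂ω₂e^{iθ₂}+r₃ω₃e^{iθ₃}=r₄ω₄e^{iθ₄}.
Eliminating the other unknown: ω₄ = r₂ω₂ sin(θ₂−θ₃) / [r₄ sin(θ₄−θ₃)].
Numerator sine = -0.08889; denominator sine = -0.52250.
Result = 0.0581·26.97·(-0.08889) / (0.1945·(-0.52250)) = +1.3706 rad/s; magnitude 1.3706 rad/s.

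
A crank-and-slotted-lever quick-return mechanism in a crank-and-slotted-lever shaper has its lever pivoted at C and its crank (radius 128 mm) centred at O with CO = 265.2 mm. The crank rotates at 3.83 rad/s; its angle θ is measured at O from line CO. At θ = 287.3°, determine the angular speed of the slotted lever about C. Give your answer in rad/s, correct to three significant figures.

0.949

ω = 3.83 rad/s
Crank pin A relative to C: A = (d + r cosθ, r sinθ); lever angle φ = atan2(r sinθ, d + r cosθ).
Differentiating tanφ: φ̇ = rω(d cosθ + r)/(d² + r² + 2dr cosθ).
d² + r² + 2dr cosθ = |CA|² = 0.106904 m²;  d cosθ + r = +0.20686 m.
|ω_lever| = |0.128·3.83·+0.20686| / 0.106904 = 0.94863 rad/s.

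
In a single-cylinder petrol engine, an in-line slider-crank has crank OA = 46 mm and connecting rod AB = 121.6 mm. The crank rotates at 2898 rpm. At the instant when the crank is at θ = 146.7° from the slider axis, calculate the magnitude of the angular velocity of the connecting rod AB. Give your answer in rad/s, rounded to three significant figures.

ω = 303.5 rad/s (converted from 2898 rpm).
The rod makes angle φ with the slider axis where L sinφ = r sinθ; differentiating, L cosφ·φ̇ = r ω cosθ.
L cosφ = √(L² − r² sin²θ) = 0.11895 m.
|ω_rod| = r ω |cosθ| / √(L² − r² sin²θ) = 0.046·303.5·0.83581/0.11895 = 98.092 rad/s.

98.1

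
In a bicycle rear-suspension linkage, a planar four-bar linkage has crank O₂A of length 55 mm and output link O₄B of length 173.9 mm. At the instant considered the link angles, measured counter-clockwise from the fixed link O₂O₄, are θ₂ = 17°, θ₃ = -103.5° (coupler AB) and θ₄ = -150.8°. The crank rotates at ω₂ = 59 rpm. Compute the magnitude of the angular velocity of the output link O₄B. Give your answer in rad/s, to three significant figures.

2.29

ω₂ = 6.178 rad/s (from 59 rpm).
Differentiating the loop-closure r₂e^{iθ₂}+r₃e^{iθ₃}=r₁+r₄e^{iθ₄} gives r₂ω₂e^{iθ₂}+r₃ω₃e^{iθ₃}=r₄ω₄e^{iθ₄}.
Eliminating the other unknown: ω₄ = r₂ω₂ sin(θ₂−θ₃) / [r₄ sin(θ₄−θ₃)].
Numerator sine = +0.86163; denominator sine = -0.73491.
Result = 0.055·6.178·(+0.86163) / (0.1739·(-0.73491)) = -2.291 rad/s; magnitude 2.291 rad/s.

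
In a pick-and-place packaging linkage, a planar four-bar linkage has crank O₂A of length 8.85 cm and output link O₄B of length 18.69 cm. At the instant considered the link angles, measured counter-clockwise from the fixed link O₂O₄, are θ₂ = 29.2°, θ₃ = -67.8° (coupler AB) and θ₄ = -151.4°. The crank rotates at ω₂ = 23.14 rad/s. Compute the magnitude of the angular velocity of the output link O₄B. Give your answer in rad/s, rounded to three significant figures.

10.9

ω₂ = 23.14 rad/s
Differentiating the loop-closure r₂e^{iθ₂}+r₃e^{iθ₃}=r₁+r₄e^{iθ₄} gives r₂ω₂e^{iθ₂}+r₃ω₃e^{iθ₃}=r₄ω₄e^{iθ₄}.
Eliminating the other unknown: ω₄ = r₂ω₂ sin(θ₂−θ₃) / [r₄ sin(θ₄−θ₃)].
Numerator sine = +0.99255; denominator sine = -0.99377.
Result = 0.0885·23.14·(+0.99255) / (0.1869·(-0.99377)) = -10.944 rad/s; magnitude 10.944 rad/s.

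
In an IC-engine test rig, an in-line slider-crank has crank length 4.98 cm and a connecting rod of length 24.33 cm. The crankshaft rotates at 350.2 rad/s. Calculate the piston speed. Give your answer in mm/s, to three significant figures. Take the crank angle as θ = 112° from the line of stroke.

14900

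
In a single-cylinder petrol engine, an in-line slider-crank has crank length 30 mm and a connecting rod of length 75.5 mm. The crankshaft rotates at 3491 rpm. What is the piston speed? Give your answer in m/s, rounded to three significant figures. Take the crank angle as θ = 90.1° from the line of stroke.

ω = 2π·3491/60 = 365.6 rad/s
For an in-line slider-crank, x = r cosθ + √(L² − r² sin²θ), so v = −rω sinθ·[1 + r cosθ/√(L² − r² sin²θ)].
With r = 0.03 m, L = 0.0755 m, θ = 90.1°: √(L² − r² sin²θ) = 0.069284 m.
v = −0.03·365.6·1.00000·[1 + 0.03·-0.00175/0.069284] = -10.959 m/s.
|v| = 10.959 m/s.

11.0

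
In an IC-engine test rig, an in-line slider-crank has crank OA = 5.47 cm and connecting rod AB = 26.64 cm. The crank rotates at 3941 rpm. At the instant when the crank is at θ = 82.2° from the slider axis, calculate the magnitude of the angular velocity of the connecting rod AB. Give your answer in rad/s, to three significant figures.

11.7

ω = 412.7 rad/s (converted from 3941 rpm).
The rod makes angle φ with the slider axis where L sinφ = r sinθ; differentiating, L cosφ·φ̇ = r ω cosθ.
L cosφ = √(L² − r² sin²θ) = 0.26083 m.
|ω_rod| = r ω |cosθ| / √(L² − r² sin²θ) = 0.0547·412.7·0.13572/0.26083 = 11.746 rad/s.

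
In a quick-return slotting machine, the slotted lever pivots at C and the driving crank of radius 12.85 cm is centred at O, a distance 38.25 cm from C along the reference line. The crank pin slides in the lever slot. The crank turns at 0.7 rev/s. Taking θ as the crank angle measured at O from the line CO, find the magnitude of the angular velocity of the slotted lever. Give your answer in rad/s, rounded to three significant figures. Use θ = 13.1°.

ω = 4.398 rad/s (from 0.7 rev/s).
Crank pin A relative to C: A = (d + r cosθ, r sinθ); lever angle φ = atan2(r sinθ, d + r cosθ).
Differentiating tanφ: φ̇ = rω(d cosθ + r)/(d² + r² + 2dr cosθ).
d² + r² + 2dr cosθ = |CA|² = 0.258563 m²;  d cosθ + r = +0.50105 m.
|ω_lever| = |0.1285·4.398·+0.50105| / 0.258563 = 1.0952 rad/s.

1.10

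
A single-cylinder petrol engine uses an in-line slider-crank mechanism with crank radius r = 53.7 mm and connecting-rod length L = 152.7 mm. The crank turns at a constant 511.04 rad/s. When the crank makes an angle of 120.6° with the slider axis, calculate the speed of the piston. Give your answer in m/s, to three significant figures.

19.2

ω = 511 rad/s
For an in-line slider-crank, x = r cosθ + √(L² − r² sin²θ), so v = −rω sinθ·[1 + r cosθ/√(L² − r² sin²θ)].
With r = 0.0537 m, L = 0.1527 m, θ = 120.6°: √(L² − r² sin²θ) = 0.14554 m.
v = −0.0537·511·0.86074·[1 + 0.0537·-0.50904/0.14554] = -19.185 m/s.
|v| = 19.185 m/s.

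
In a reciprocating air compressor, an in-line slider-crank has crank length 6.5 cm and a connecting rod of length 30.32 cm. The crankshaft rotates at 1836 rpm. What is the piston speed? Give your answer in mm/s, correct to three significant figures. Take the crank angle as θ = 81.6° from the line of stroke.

ω = 2π·1836/60 = 192.3 rad/s
For an in-line slider-crank, x = r cosθ + √(L² − r² sin²θ), so v = −rω sinθ·[1 + r cosθ/√(L² − r² sin²θ)].
With r = 0.065 m, L = 0.3032 m, θ = 81.6°: √(L² − r² sin²θ) = 0.2963 m.
v = −0.065·192.3·0.98927·[1 + 0.065·0.14608/0.2963] = -12.759 m/s.
|v| = 12.759 m/s = 12759 mm/s.

12800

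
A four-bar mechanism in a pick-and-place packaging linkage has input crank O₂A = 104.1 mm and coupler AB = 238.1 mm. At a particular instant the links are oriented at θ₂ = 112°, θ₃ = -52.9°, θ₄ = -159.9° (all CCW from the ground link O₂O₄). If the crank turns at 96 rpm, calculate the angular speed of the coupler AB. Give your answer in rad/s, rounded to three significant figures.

4.59

ω₂ = 10.05 rad/s (from 96 rpm).
Differentiating the loop-closure r₂e^{iθ₂}+r₃e^{iθ₃}=r₁+r₄e^{iθ₄} gives r₂ω₂e^{iθ₂}+r₃ω₃e^{iθ₃}=r₄ω₄e^{iθ₄}.
Eliminating the other unknown: ω₃ = r₂ω₂ sin(θ₄−θ₂) / [r₃ sin(θ₃−θ₄)].
Numerator sine = +0.99945; denominator sine = +0.95630.
Result = 0.1041·10.05·(+0.99945) / (0.2381·(+0.95630)) = +4.5936 rad/s; magnitude 4.5936 rad/s.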